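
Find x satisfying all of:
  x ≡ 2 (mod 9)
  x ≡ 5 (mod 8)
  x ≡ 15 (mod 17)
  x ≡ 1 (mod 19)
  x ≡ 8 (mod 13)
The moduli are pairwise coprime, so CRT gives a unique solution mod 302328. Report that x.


Product of moduli M = 9 · 8 · 17 · 19 · 13 = 302328.
Merge one congruence at a time:
  Start: x ≡ 2 (mod 9).
  Combine with x ≡ 5 (mod 8); new modulus lcm = 72.
    Write x = 2 + 9·t and substitute into x ≡ 5 (mod 8): 9·t ≡ 5 − 2 = 3 (mod 8).
    Reduce coefficients mod 8: 1·t ≡ 3 (mod 8).
    So t ≡ 3 (mod 8).
    Then x = 2 + 9·3 = 29, valid modulo lcm(9, 8) = 72: x ≡ 29 (mod 72).
  Combine with x ≡ 15 (mod 17); new modulus lcm = 1224.
    Write x = 29 + 72·t and substitute into x ≡ 15 (mod 17): 72·t ≡ 15 − 29 = -14 (mod 17).
    Reduce coefficients mod 17: 4·t ≡ 3 (mod 17).
    The inverse of 4 mod 17 is 13 (since 4·13 = 52 = 3·17 + 1), so t ≡ 13·3 = 39 ≡ 5 (mod 17).
    Then x = 29 + 72·5 = 389, valid modulo lcm(72, 17) = 1224: x ≡ 389 (mod 1224).
  Combine with x ≡ 1 (mod 19); new modulus lcm = 23256.
    Write x = 389 + 1224·t and substitute into x ≡ 1 (mod 19): 1224·t ≡ 1 − 389 = -388 (mod 19).
    Reduce coefficients mod 19: 8·t ≡ 11 (mod 19).
    The inverse of 8 mod 19 is 12 (since 8·12 = 96 = 5·19 + 1), so t ≡ 12·11 = 132 ≡ 18 (mod 19).
    Then x = 389 + 1224·18 = 22421, valid modulo lcm(1224, 19) = 23256: x ≡ 22421 (mod 23256).
  Combine with x ≡ 8 (mod 13); new modulus lcm = 302328.
    Write x = 22421 + 23256·t and substitute into x ≡ 8 (mod 13): 23256·t ≡ 8 − 22421 = -22413 (mod 13).
    Reduce coefficients mod 13: 12·t ≡ 12 (mod 13).
    The inverse of 12 mod 13 is 12 (since 12·12 = 144 = 11·13 + 1), so t ≡ 12·12 = 144 ≡ 1 (mod 13).
    Then x = 22421 + 23256·1 = 45677, valid modulo lcm(23256, 13) = 302328: x ≡ 45677 (mod 302328).
Verify against each original: 45677 mod 9 = 2, 45677 mod 8 = 5, 45677 mod 17 = 15, 45677 mod 19 = 1, 45677 mod 13 = 8.

x ≡ 45677 (mod 302328).


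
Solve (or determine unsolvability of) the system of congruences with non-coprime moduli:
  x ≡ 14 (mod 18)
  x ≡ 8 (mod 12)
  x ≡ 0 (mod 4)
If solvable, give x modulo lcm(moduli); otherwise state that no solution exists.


Moduli 18, 12, 4 are not pairwise coprime, so CRT works modulo lcm(m_i) when all pairwise compatibility conditions hold.
Pairwise compatibility: gcd(m_i, m_j) must divide a_i - a_j for every pair.
Merge one congruence at a time:
  Start: x ≡ 14 (mod 18).
  Combine with x ≡ 8 (mod 12): gcd(18, 12) = 6; 8 - 14 = -6, which IS divisible by 6, so compatible.
    Write x = 14 + 18·t and substitute into x ≡ 8 (mod 12): 18·t ≡ 8 − 14 = -6 (mod 12).
    Divide the congruence (and modulus) by g = 6: 3·t ≡ -1 (mod 2).
    Reduce coefficients mod 2: 1·t ≡ 1 (mod 2).
    So t ≡ 1 (mod 2).
    Then x = 14 + 18·1 = 32, valid modulo lcm(18, 12) = 36: x ≡ 32 (mod 36).
  Combine with x ≡ 0 (mod 4): gcd(36, 4) = 4; 0 - 32 = -32, which IS divisible by 4, so compatible.
    Write x = 32 + 36·t and substitute into x ≡ 0 (mod 4): 36·t ≡ 0 − 32 = -32 (mod 4).
    Divide the congruence (and modulus) by g = 4: 9·t ≡ -8 (mod 1).
    Modulo 1 every t works; take t = 0.
    Then x = 32 + 36·0 = 32, valid modulo lcm(36, 4) = 36: x ≡ 32 (mod 36).
Verify: 32 mod 18 = 14, 32 mod 12 = 8, 32 mod 4 = 0.

x ≡ 32 (mod 36).


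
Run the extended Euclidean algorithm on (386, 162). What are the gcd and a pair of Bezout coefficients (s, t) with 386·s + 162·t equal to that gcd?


Euclidean algorithm on (386, 162) — divide until remainder is 0:
  386 = 2 · 162 + 62
  162 = 2 · 62 + 38
  62 = 1 · 38 + 24
  38 = 1 · 24 + 14
  24 = 1 · 14 + 10
  14 = 1 · 10 + 4
  10 = 2 · 4 + 2
  4 = 2 · 2 + 0
gcd(386, 162) = 2.
Track Bezout coefficients alongside the remainders: start with r₀ = 386 = a·1 + b·0 (s = 1, t = 0) and r₁ = 162 = a·0 + b·1 (s = 0, t = 1); each new remainder r_{k+1} = r_{k-1} − q_k·r_k inherits s_{k+1} = s_{k-1} − q_k·s_k, t_{k+1} = t_{k-1} − q_k·t_k, so r_k = a·s_k + b·t_k at every step:
  q = 2: r = 62, s = 1 − 2·0 = 1, t = 0 − 2·1 = -2  (check: 386·1 + 162·(-2) = 62)
  q = 2: r = 38, s = 0 − 2·1 = -2, t = 1 − 2·(-2) = 5  (check: 386·(-2) + 162·5 = 38)
  q = 1: r = 24, s = 1 − 1·(-2) = 3, t = -2 − 1·5 = -7  (check: 386·3 + 162·(-7) = 24)
  q = 1: r = 14, s = -2 − 1·3 = -5, t = 5 − 1·(-7) = 12  (check: 386·(-5) + 162·12 = 14)
  q = 1: r = 10, s = 3 − 1·(-5) = 8, t = -7 − 1·12 = -19  (check: 386·8 + 162·(-19) = 10)
  q = 1: r = 4, s = -5 − 1·8 = -13, t = 12 − 1·(-19) = 31  (check: 386·(-13) + 162·31 = 4)
  q = 2: r = 2, s = 8 − 2·(-13) = 34, t = -19 − 2·31 = -81  (check: 386·34 + 162·(-81) = 2)
The row with r = 2 (the gcd) gives the Bezout coefficients s = 34, t = -81.
Result: 386 · (34) + 162 · (-81) = 2.

gcd(386, 162) = 2; s = 34, t = -81 (check: 386·34 + 162·(-81) = 2).


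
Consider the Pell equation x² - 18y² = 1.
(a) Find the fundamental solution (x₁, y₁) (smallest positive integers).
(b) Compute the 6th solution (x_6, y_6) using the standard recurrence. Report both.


Step 1: Find the fundamental solution (x₁, y₁) of x² - 18y² = 1.
  Expand √18 as a continued fraction. a₀ = ⌊√18⌋ = 4; iterate m_{k+1} = d_k·a_k − m_k, d_{k+1} = (18 − m_{k+1}²)/d_k, a_{k+1} = ⌊(a₀ + m_{k+1})/d_{k+1}⌋ (starting m₀ = 0, d₀ = 1), with convergents p_k = a_k·p_{k-1} + p_{k-2}, q_k = a_k·q_{k-1} + q_{k-2} (p₋₁ = 1, q₋₁ = 0):
  k = 0: a₀ = 4; p₀/q₀ = 4/1; p₀² − 18·q₀² = 16 − 18 = -2.
  k = 1: m = 4, d = 2, a = ⌊(4 + 4)/2⌋ = 4; p/q = (4·4 + 1)/(4·1 + 0) = 17/4; p² − 18·q² = 289 − 288 = 1.
  The first convergent with p² − 18·q² = 1 gives the fundamental solution (x₁, y₁) = (17, 4).
Step 2: Apply the recurrence (x_{n+1}, y_{n+1}) = (x₁x_n + 18y₁y_n, x₁y_n + y₁x_n) repeatedly.
  From (x_1, y_1) = (17, 4): x_2 = 17·17 + 18·4·4 = 577; y_2 = 17·4 + 4·17 = 136.
  From (x_2, y_2) = (577, 136): x_3 = 17·577 + 18·4·136 = 19601; y_3 = 17·136 + 4·577 = 4620.
  From (x_3, y_3) = (19601, 4620): x_4 = 17·19601 + 18·4·4620 = 665857; y_4 = 17·4620 + 4·19601 = 156944.
  From (x_4, y_4) = (665857, 156944): x_5 = 17·665857 + 18·4·156944 = 22619537; y_5 = 17·156944 + 4·665857 = 5331476.
  From (x_5, y_5) = (22619537, 5331476): x_6 = 17·22619537 + 18·4·5331476 = 768398401; y_6 = 17·5331476 + 4·22619537 = 181113240.
Step 3: Verify x_6² - 18·y_6² = 590436102659356801 - 590436102659356800 = 1 (should be 1). ✓

(x_1, y_1) = (17, 4); (x_6, y_6) = (768398401, 181113240).


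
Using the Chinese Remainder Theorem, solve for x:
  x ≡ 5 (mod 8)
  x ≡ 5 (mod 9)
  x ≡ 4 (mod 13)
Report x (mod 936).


Moduli 8, 9, 13 are pairwise coprime; by CRT there is a unique solution modulo M = 8 · 9 · 13 = 936.
Solve pairwise, accumulating the modulus:
  Start with x ≡ 5 (mod 8).
  Combine with x ≡ 5 (mod 9): since gcd(8, 9) = 1, we get a unique residue mod 72.
    Write x = 5 + 8·t and substitute into x ≡ 5 (mod 9): 8·t ≡ 5 − 5 = 0 (mod 9).
    The inverse of 8 mod 9 is 8 (since 8·8 = 64 = 7·9 + 1), so t ≡ 8·0 = 0 ≡ 0 (mod 9).
    Then x = 5 + 8·0 = 5, valid modulo lcm(8, 9) = 72: x ≡ 5 (mod 72).
  Combine with x ≡ 4 (mod 13): since gcd(72, 13) = 1, we get a unique residue mod 936.
    Write x = 5 + 72·t and substitute into x ≡ 4 (mod 13): 72·t ≡ 4 − 5 = -1 (mod 13).
    Reduce coefficients mod 13: 7·t ≡ 12 (mod 13).
    The inverse of 7 mod 13 is 2 (since 7·2 = 14 = 1·13 + 1), so t ≡ 2·12 = 24 ≡ 11 (mod 13).
    Then x = 5 + 72·11 = 797, valid modulo lcm(72, 13) = 936: x ≡ 797 (mod 936).
Verify: 797 mod 8 = 5 ✓, 797 mod 9 = 5 ✓, 797 mod 13 = 4 ✓.

x ≡ 797 (mod 936).


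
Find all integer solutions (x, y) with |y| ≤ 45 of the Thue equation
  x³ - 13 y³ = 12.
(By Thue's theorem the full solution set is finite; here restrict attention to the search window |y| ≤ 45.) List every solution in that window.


The equation is x³ - 13y³ = 12. For fixed y, x³ = 13·y³ + 12, so a solution requires the RHS to be a perfect cube.
Strategy: iterate y from -45 to 45, compute RHS = 13·y³ + 12, and check whether it is a (positive or negative) perfect cube.
Check small values of y:
  y = 0: RHS = 12 is not a perfect cube.
  y = 1: RHS = 25 is not a perfect cube.
  y = -1: RHS = -1 = (-1)³ ⇒ x = -1 works.
  y = 2: RHS = 116 is not a perfect cube.
  y = -2: RHS = -92 is not a perfect cube.
  y = 3: RHS = 363 is not a perfect cube.
  y = -3: RHS = -339 is not a perfect cube.
Continuing the search up to |y| = 45 finds no further solutions beyond those listed.
Collected solutions: (-1, -1).

Solutions (with |y| ≤ 45): (-1, -1).


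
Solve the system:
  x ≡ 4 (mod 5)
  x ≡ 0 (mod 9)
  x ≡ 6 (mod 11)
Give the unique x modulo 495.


Moduli 5, 9, 11 are pairwise coprime; by CRT there is a unique solution modulo M = 5 · 9 · 11 = 495.
Solve pairwise, accumulating the modulus:
  Start with x ≡ 4 (mod 5).
  Combine with x ≡ 0 (mod 9): since gcd(5, 9) = 1, we get a unique residue mod 45.
    Write x = 4 + 5·t and substitute into x ≡ 0 (mod 9): 5·t ≡ 0 − 4 = -4 (mod 9).
    Reduce coefficients mod 9: 5·t ≡ 5 (mod 9).
    The inverse of 5 mod 9 is 2 (since 5·2 = 10 = 1·9 + 1), so t ≡ 2·5 = 10 ≡ 1 (mod 9).
    Then x = 4 + 5·1 = 9, valid modulo lcm(5, 9) = 45: x ≡ 9 (mod 45).
  Combine with x ≡ 6 (mod 11): since gcd(45, 11) = 1, we get a unique residue mod 495.
    Write x = 9 + 45·t and substitute into x ≡ 6 (mod 11): 45·t ≡ 6 − 9 = -3 (mod 11).
    Reduce coefficients mod 11: 1·t ≡ 8 (mod 11).
    So t ≡ 8 (mod 11).
    Then x = 9 + 45·8 = 369, valid modulo lcm(45, 11) = 495: x ≡ 369 (mod 495).
Verify: 369 mod 5 = 4 ✓, 369 mod 9 = 0 ✓, 369 mod 11 = 6 ✓.

x ≡ 369 (mod 495).


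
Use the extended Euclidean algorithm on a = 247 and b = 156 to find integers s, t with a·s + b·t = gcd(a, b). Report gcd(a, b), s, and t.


Euclidean algorithm on (247, 156) — divide until remainder is 0:
  247 = 1 · 156 + 91
  156 = 1 · 91 + 65
  91 = 1 · 65 + 26
  65 = 2 · 26 + 13
  26 = 2 · 13 + 0
gcd(247, 156) = 13.
Track Bezout coefficients alongside the remainders: start with r₀ = 247 = a·1 + b·0 (s = 1, t = 0) and r₁ = 156 = a·0 + b·1 (s = 0, t = 1); each new remainder r_{k+1} = r_{k-1} − q_k·r_k inherits s_{k+1} = s_{k-1} − q_k·s_k, t_{k+1} = t_{k-1} − q_k·t_k, so r_k = a·s_k + b·t_k at every step:
  q = 1: r = 91, s = 1 − 1·0 = 1, t = 0 − 1·1 = -1  (check: 247·1 + 156·(-1) = 91)
  q = 1: r = 65, s = 0 − 1·1 = -1, t = 1 − 1·(-1) = 2  (check: 247·(-1) + 156·2 = 65)
  q = 1: r = 26, s = 1 − 1·(-1) = 2, t = -1 − 1·2 = -3  (check: 247·2 + 156·(-3) = 26)
  q = 2: r = 13, s = -1 − 2·2 = -5, t = 2 − 2·(-3) = 8  (check: 247·(-5) + 156·8 = 13)
The row with r = 13 (the gcd) gives the Bezout coefficients s = -5, t = 8.
Result: 247 · (-5) + 156 · (8) = 13.

gcd(247, 156) = 13; s = -5, t = 8 (check: 247·(-5) + 156·8 = 13).


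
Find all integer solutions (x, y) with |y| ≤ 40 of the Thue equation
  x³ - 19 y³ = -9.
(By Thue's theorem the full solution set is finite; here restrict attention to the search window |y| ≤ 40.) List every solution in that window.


The equation is x³ - 19y³ = -9. For fixed y, x³ = 19·y³ − 9, so a solution requires the RHS to be a perfect cube.
Strategy: iterate y from -40 to 40, compute RHS = 19·y³ − 9, and check whether it is a (positive or negative) perfect cube.
Check small values of y:
  y = 0: RHS = -9 is not a perfect cube.
  y = 1: RHS = 10 is not a perfect cube.
  y = -1: RHS = -28 is not a perfect cube.
  y = 2: RHS = 143 is not a perfect cube.
  y = -2: RHS = -161 is not a perfect cube.
  y = 3: RHS = 504 is not a perfect cube.
  y = -3: RHS = -522 is not a perfect cube.
Continuing the search up to |y| = 40 finds no solutions either.
No (x, y) in the scanned range satisfies the equation.

No integer solutions with |y| ≤ 40.


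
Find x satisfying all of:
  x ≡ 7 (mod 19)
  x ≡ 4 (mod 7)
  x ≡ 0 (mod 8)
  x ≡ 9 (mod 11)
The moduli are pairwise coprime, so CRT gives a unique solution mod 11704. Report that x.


Product of moduli M = 19 · 7 · 8 · 11 = 11704.
Merge one congruence at a time:
  Start: x ≡ 7 (mod 19).
  Combine with x ≡ 4 (mod 7); new modulus lcm = 133.
    Write x = 7 + 19·t and substitute into x ≡ 4 (mod 7): 19·t ≡ 4 − 7 = -3 (mod 7).
    Reduce coefficients mod 7: 5·t ≡ 4 (mod 7).
    The inverse of 5 mod 7 is 3 (since 5·3 = 15 = 2·7 + 1), so t ≡ 3·4 = 12 ≡ 5 (mod 7).
    Then x = 7 + 19·5 = 102, valid modulo lcm(19, 7) = 133: x ≡ 102 (mod 133).
  Combine with x ≡ 0 (mod 8); new modulus lcm = 1064.
    Write x = 102 + 133·t and substitute into x ≡ 0 (mod 8): 133·t ≡ 0 − 102 = -102 (mod 8).
    Reduce coefficients mod 8: 5·t ≡ 2 (mod 8).
    The inverse of 5 mod 8 is 5 (since 5·5 = 25 = 3·8 + 1), so t ≡ 5·2 = 10 ≡ 2 (mod 8).
    Then x = 102 + 133·2 = 368, valid modulo lcm(133, 8) = 1064: x ≡ 368 (mod 1064).
  Combine with x ≡ 9 (mod 11); new modulus lcm = 11704.
    Write x = 368 + 1064·t and substitute into x ≡ 9 (mod 11): 1064·t ≡ 9 − 368 = -359 (mod 11).
    Reduce coefficients mod 11: 8·t ≡ 4 (mod 11).
    The inverse of 8 mod 11 is 7 (since 8·7 = 56 = 5·11 + 1), so t ≡ 7·4 = 28 ≡ 6 (mod 11).
    Then x = 368 + 1064·6 = 6752, valid modulo lcm(1064, 11) = 11704: x ≡ 6752 (mod 11704).
Verify against each original: 6752 mod 19 = 7, 6752 mod 7 = 4, 6752 mod 8 = 0, 6752 mod 11 = 9.

x ≡ 6752 (mod 11704).


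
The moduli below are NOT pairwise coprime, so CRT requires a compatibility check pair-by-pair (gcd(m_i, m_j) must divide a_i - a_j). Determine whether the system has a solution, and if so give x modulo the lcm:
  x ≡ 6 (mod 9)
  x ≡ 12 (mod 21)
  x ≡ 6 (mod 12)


Moduli 9, 21, 12 are not pairwise coprime, so CRT works modulo lcm(m_i) when all pairwise compatibility conditions hold.
Pairwise compatibility: gcd(m_i, m_j) must divide a_i - a_j for every pair.
Merge one congruence at a time:
  Start: x ≡ 6 (mod 9).
  Combine with x ≡ 12 (mod 21): gcd(9, 21) = 3; 12 - 6 = 6, which IS divisible by 3, so compatible.
    Write x = 6 + 9·t and substitute into x ≡ 12 (mod 21): 9·t ≡ 12 − 6 = 6 (mod 21).
    Divide the congruence (and modulus) by g = 3: 3·t ≡ 2 (mod 7).
    The inverse of 3 mod 7 is 5 (since 3·5 = 15 = 2·7 + 1), so t ≡ 5·2 = 10 ≡ 3 (mod 7).
    Then x = 6 + 9·3 = 33, valid modulo lcm(9, 21) = 63: x ≡ 33 (mod 63).
  Combine with x ≡ 6 (mod 12): gcd(63, 12) = 3; 6 - 33 = -27, which IS divisible by 3, so compatible.
    Write x = 33 + 63·t and substitute into x ≡ 6 (mod 12): 63·t ≡ 6 − 33 = -27 (mod 12).
    Divide the congruence (and modulus) by g = 3: 21·t ≡ -9 (mod 4).
    Reduce coefficients mod 4: 1·t ≡ 3 (mod 4).
    So t ≡ 3 (mod 4).
    Then x = 33 + 63·3 = 222, valid modulo lcm(63, 12) = 252: x ≡ 222 (mod 252).
Verify: 222 mod 9 = 6, 222 mod 21 = 12, 222 mod 12 = 6.

x ≡ 222 (mod 252).


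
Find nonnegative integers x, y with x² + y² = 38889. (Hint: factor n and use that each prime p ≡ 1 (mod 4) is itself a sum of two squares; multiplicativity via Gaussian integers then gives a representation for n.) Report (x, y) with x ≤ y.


Step 1: Factor n = 38889 = 3^2 · 29 · 149.
Step 2: Check the mod-4 condition on each prime factor: 3 ≡ 3 (mod 4), exponent 2 (must be even); 29 ≡ 1 (mod 4), exponent 1; 149 ≡ 1 (mod 4), exponent 1.
All primes ≡ 3 (mod 4) appear to even exponent (or don't appear), so by the two-squares theorem n IS expressible as a sum of two squares.
Step 3: Build a representation. Group n = k² · m with k = 3 and m = 29 · 149 = 4321 (a product of primes ≡ 1 (mod 4)); a representation of m scales to one of n via (k·x)² + (k·y)² = k²(x² + y²). Each prime p ≡ 1 (mod 4) is itself a sum of two squares; find a² by testing p − a² for a perfect square:
  29: 29 − 1² = 28, 29 − 2² = 25 = 5² ⇒ 29 = 2² + 5².
  149: 149 − 1² = 148, 149 − 2² = 145, 149 − 3² = 140, 149 − 4² = 133, 149 − 5² = 124, 149 − 6² = 113, 149 − 7² = 100 = 10² ⇒ 149 = 7² + 10².
  Combine using the Brahmagupta–Fibonacci identity (a² + b²)(c² + d²) = (ac − bd)² + (ad + bc)² = (ac + bd)² + (ad − bc)²:
  29 · 149 = 4321: from (2² + 5²)(7² + 10²), take (2·7 − 5·10, 2·10 + 5·7) = (14 − 50, 20 + 35) = (-36, 55); dropping signs (only squares matter) gives (36, 55); check 36² + 55² = 1296 + 3025 = 4321 ✓.
  Scale by k = 3: (3·36, 3·55) = (108, 165).
Step 4: Order so x ≤ y and verify: 108² + 165² = 11664 + 27225 = 38889 = n. ✓

n = 38889 = 108² + 165² (one valid representation with x ≤ y).


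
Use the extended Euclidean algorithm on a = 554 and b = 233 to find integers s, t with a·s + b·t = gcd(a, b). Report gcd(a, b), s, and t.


Euclidean algorithm on (554, 233) — divide until remainder is 0:
  554 = 2 · 233 + 88
  233 = 2 · 88 + 57
  88 = 1 · 57 + 31
  57 = 1 · 31 + 26
  31 = 1 · 26 + 5
  26 = 5 · 5 + 1
  5 = 5 · 1 + 0
gcd(554, 233) = 1.
Track Bezout coefficients alongside the remainders: start with r₀ = 554 = a·1 + b·0 (s = 1, t = 0) and r₁ = 233 = a·0 + b·1 (s = 0, t = 1); each new remainder r_{k+1} = r_{k-1} − q_k·r_k inherits s_{k+1} = s_{k-1} − q_k·s_k, t_{k+1} = t_{k-1} − q_k·t_k, so r_k = a·s_k + b·t_k at every step:
  q = 2: r = 88, s = 1 − 2·0 = 1, t = 0 − 2·1 = -2  (check: 554·1 + 233·(-2) = 88)
  q = 2: r = 57, s = 0 − 2·1 = -2, t = 1 − 2·(-2) = 5  (check: 554·(-2) + 233·5 = 57)
  q = 1: r = 31, s = 1 − 1·(-2) = 3, t = -2 − 1·5 = -7  (check: 554·3 + 233·(-7) = 31)
  q = 1: r = 26, s = -2 − 1·3 = -5, t = 5 − 1·(-7) = 12  (check: 554·(-5) + 233·12 = 26)
  q = 1: r = 5, s = 3 − 1·(-5) = 8, t = -7 − 1·12 = -19  (check: 554·8 + 233·(-19) = 5)
  q = 5: r = 1, s = -5 − 5·8 = -45, t = 12 − 5·(-19) = 107  (check: 554·(-45) + 233·107 = 1)
The row with r = 1 (the gcd) gives the Bezout coefficients s = -45, t = 107.
Result: 554 · (-45) + 233 · (107) = 1.

gcd(554, 233) = 1; s = -45, t = 107 (check: 554·(-45) + 233·107 = 1).


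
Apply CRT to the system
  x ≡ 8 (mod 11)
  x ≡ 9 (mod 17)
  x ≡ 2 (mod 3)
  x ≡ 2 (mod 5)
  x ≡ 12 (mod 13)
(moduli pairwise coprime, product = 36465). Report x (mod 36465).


Product of moduli M = 11 · 17 · 3 · 5 · 13 = 36465.
Merge one congruence at a time:
  Start: x ≡ 8 (mod 11).
  Combine with x ≡ 9 (mod 17); new modulus lcm = 187.
    Write x = 8 + 11·t and substitute into x ≡ 9 (mod 17): 11·t ≡ 9 − 8 = 1 (mod 17).
    The inverse of 11 mod 17 is 14 (since 11·14 = 154 = 9·17 + 1), so t ≡ 14·1 = 14 ≡ 14 (mod 17).
    Then x = 8 + 11·14 = 162, valid modulo lcm(11, 17) = 187: x ≡ 162 (mod 187).
  Combine with x ≡ 2 (mod 3); new modulus lcm = 561.
    Write x = 162 + 187·t and substitute into x ≡ 2 (mod 3): 187·t ≡ 2 − 162 = -160 (mod 3).
    Reduce coefficients mod 3: 1·t ≡ 2 (mod 3).
    So t ≡ 2 (mod 3).
    Then x = 162 + 187·2 = 536, valid modulo lcm(187, 3) = 561: x ≡ 536 (mod 561).
  Combine with x ≡ 2 (mod 5); new modulus lcm = 2805.
    Write x = 536 + 561·t and substitute into x ≡ 2 (mod 5): 561·t ≡ 2 − 536 = -534 (mod 5).
    Reduce coefficients mod 5: 1·t ≡ 1 (mod 5).
    So t ≡ 1 (mod 5).
    Then x = 536 + 561·1 = 1097, valid modulo lcm(561, 5) = 2805: x ≡ 1097 (mod 2805).
  Combine with x ≡ 12 (mod 13); new modulus lcm = 36465.
    Write x = 1097 + 2805·t and substitute into x ≡ 12 (mod 13): 2805·t ≡ 12 − 1097 = -1085 (mod 13).
    Reduce coefficients mod 13: 10·t ≡ 7 (mod 13).
    The inverse of 10 mod 13 is 4 (since 10·4 = 40 = 3·13 + 1), so t ≡ 4·7 = 28 ≡ 2 (mod 13).
    Then x = 1097 + 2805·2 = 6707, valid modulo lcm(2805, 13) = 36465: x ≡ 6707 (mod 36465).
Verify against each original: 6707 mod 11 = 8, 6707 mod 17 = 9, 6707 mod 3 = 2, 6707 mod 5 = 2, 6707 mod 13 = 12.

x ≡ 6707 (mod 36465).


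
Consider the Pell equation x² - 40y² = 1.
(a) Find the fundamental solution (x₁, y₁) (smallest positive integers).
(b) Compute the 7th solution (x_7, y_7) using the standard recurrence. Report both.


Step 1: Find the fundamental solution (x₁, y₁) of x² - 40y² = 1.
  Expand √40 as a continued fraction. a₀ = ⌊√40⌋ = 6; iterate m_{k+1} = d_k·a_k − m_k, d_{k+1} = (40 − m_{k+1}²)/d_k, a_{k+1} = ⌊(a₀ + m_{k+1})/d_{k+1}⌋ (starting m₀ = 0, d₀ = 1), with convergents p_k = a_k·p_{k-1} + p_{k-2}, q_k = a_k·q_{k-1} + q_{k-2} (p₋₁ = 1, q₋₁ = 0):
  k = 0: a₀ = 6; p₀/q₀ = 6/1; p₀² − 40·q₀² = 36 − 40 = -4.
  k = 1: m = 6, d = 4, a = ⌊(6 + 6)/4⌋ = 3; p/q = (3·6 + 1)/(3·1 + 0) = 19/3; p² − 40·q² = 361 − 360 = 1.
  The first convergent with p² − 40·q² = 1 gives the fundamental solution (x₁, y₁) = (19, 3).
Step 2: Apply the recurrence (x_{n+1}, y_{n+1}) = (x₁x_n + 40y₁y_n, x₁y_n + y₁x_n) repeatedly.
  From (x_1, y_1) = (19, 3): x_2 = 19·19 + 40·3·3 = 721; y_2 = 19·3 + 3·19 = 114.
  From (x_2, y_2) = (721, 114): x_3 = 19·721 + 40·3·114 = 27379; y_3 = 19·114 + 3·721 = 4329.
  From (x_3, y_3) = (27379, 4329): x_4 = 19·27379 + 40·3·4329 = 1039681; y_4 = 19·4329 + 3·27379 = 164388.
  From (x_4, y_4) = (1039681, 164388): x_5 = 19·1039681 + 40·3·164388 = 39480499; y_5 = 19·164388 + 3·1039681 = 6242415.
  From (x_5, y_5) = (39480499, 6242415): x_6 = 19·39480499 + 40·3·6242415 = 1499219281; y_6 = 19·6242415 + 3·39480499 = 237047382.
  From (x_6, y_6) = (1499219281, 237047382): x_7 = 19·1499219281 + 40·3·237047382 = 56930852179; y_7 = 19·237047382 + 3·1499219281 = 9001558101.
Step 3: Verify x_7² - 40·y_7² = 3241121929827149048041 - 3241121929827149048040 = 1 (should be 1). ✓

(x_1, y_1) = (19, 3); (x_7, y_7) = (56930852179, 9001558101).


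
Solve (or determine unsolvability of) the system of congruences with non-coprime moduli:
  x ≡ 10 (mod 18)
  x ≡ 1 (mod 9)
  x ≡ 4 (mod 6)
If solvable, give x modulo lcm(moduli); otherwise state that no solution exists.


Moduli 18, 9, 6 are not pairwise coprime, so CRT works modulo lcm(m_i) when all pairwise compatibility conditions hold.
Pairwise compatibility: gcd(m_i, m_j) must divide a_i - a_j for every pair.
Merge one congruence at a time:
  Start: x ≡ 10 (mod 18).
  Combine with x ≡ 1 (mod 9): gcd(18, 9) = 9; 1 - 10 = -9, which IS divisible by 9, so compatible.
    Write x = 10 + 18·t and substitute into x ≡ 1 (mod 9): 18·t ≡ 1 − 10 = -9 (mod 9).
    Divide the congruence (and modulus) by g = 9: 2·t ≡ -1 (mod 1).
    Modulo 1 every t works; take t = 0.
    Then x = 10 + 18·0 = 10, valid modulo lcm(18, 9) = 18: x ≡ 10 (mod 18).
  Combine with x ≡ 4 (mod 6): gcd(18, 6) = 6; 4 - 10 = -6, which IS divisible by 6, so compatible.
    Write x = 10 + 18·t and substitute into x ≡ 4 (mod 6): 18·t ≡ 4 − 10 = -6 (mod 6).
    Divide the congruence (and modulus) by g = 6: 3·t ≡ -1 (mod 1).
    Modulo 1 every t works; take t = 0.
    Then x = 10 + 18·0 = 10, valid modulo lcm(18, 6) = 18: x ≡ 10 (mod 18).
Verify: 10 mod 18 = 10, 10 mod 9 = 1, 10 mod 6 = 4.

x ≡ 10 (mod 18).


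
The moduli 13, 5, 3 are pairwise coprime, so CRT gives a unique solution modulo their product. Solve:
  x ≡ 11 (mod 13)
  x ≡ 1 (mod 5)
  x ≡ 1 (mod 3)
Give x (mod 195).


Moduli 13, 5, 3 are pairwise coprime; by CRT there is a unique solution modulo M = 13 · 5 · 3 = 195.
Solve pairwise, accumulating the modulus:
  Start with x ≡ 11 (mod 13).
  Combine with x ≡ 1 (mod 5): since gcd(13, 5) = 1, we get a unique residue mod 65.
    Write x = 11 + 13·t and substitute into x ≡ 1 (mod 5): 13·t ≡ 1 − 11 = -10 (mod 5).
    Reduce coefficients mod 5: 3·t ≡ 0 (mod 5).
    The inverse of 3 mod 5 is 2 (since 3·2 = 6 = 1·5 + 1), so t ≡ 2·0 = 0 ≡ 0 (mod 5).
    Then x = 11 + 13·0 = 11, valid modulo lcm(13, 5) = 65: x ≡ 11 (mod 65).
  Combine with x ≡ 1 (mod 3): since gcd(65, 3) = 1, we get a unique residue mod 195.
    Write x = 11 + 65·t and substitute into x ≡ 1 (mod 3): 65·t ≡ 1 − 11 = -10 (mod 3).
    Reduce coefficients mod 3: 2·t ≡ 2 (mod 3).
    The inverse of 2 mod 3 is 2 (since 2·2 = 4 = 1·3 + 1), so t ≡ 2·2 = 4 ≡ 1 (mod 3).
    Then x = 11 + 65·1 = 76, valid modulo lcm(65, 3) = 195: x ≡ 76 (mod 195).
Verify: 76 mod 13 = 11 ✓, 76 mod 5 = 1 ✓, 76 mod 3 = 1 ✓.

x ≡ 76 (mod 195).


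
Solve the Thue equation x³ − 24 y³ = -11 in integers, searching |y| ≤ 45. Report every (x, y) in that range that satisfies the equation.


The equation is x³ - 24y³ = -11. For fixed y, x³ = 24·y³ − 11, so a solution requires the RHS to be a perfect cube.
Strategy: iterate y from -45 to 45, compute RHS = 24·y³ − 11, and check whether it is a (positive or negative) perfect cube.
Check small values of y:
  y = 0: RHS = -11 is not a perfect cube.
  y = 1: RHS = 13 is not a perfect cube.
  y = -1: RHS = -35 is not a perfect cube.
  y = 2: RHS = 181 is not a perfect cube.
  y = -2: RHS = -203 is not a perfect cube.
  y = 3: RHS = 637 is not a perfect cube.
  y = -3: RHS = -659 is not a perfect cube.
Continuing the search up to |y| = 45 finds no solutions either.
No (x, y) in the scanned range satisfies the equation.

No integer solutions with |y| ≤ 45.


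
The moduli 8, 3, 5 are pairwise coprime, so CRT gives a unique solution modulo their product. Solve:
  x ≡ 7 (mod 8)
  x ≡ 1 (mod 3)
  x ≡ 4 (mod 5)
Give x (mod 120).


Moduli 8, 3, 5 are pairwise coprime; by CRT there is a unique solution modulo M = 8 · 3 · 5 = 120.
Solve pairwise, accumulating the modulus:
  Start with x ≡ 7 (mod 8).
  Combine with x ≡ 1 (mod 3): since gcd(8, 3) = 1, we get a unique residue mod 24.
    Write x = 7 + 8·t and substitute into x ≡ 1 (mod 3): 8·t ≡ 1 − 7 = -6 (mod 3).
    Reduce coefficients mod 3: 2·t ≡ 0 (mod 3).
    The inverse of 2 mod 3 is 2 (since 2·2 = 4 = 1·3 + 1), so t ≡ 2·0 = 0 ≡ 0 (mod 3).
    Then x = 7 + 8·0 = 7, valid modulo lcm(8, 3) = 24: x ≡ 7 (mod 24).
  Combine with x ≡ 4 (mod 5): since gcd(24, 5) = 1, we get a unique residue mod 120.
    Write x = 7 + 24·t and substitute into x ≡ 4 (mod 5): 24·t ≡ 4 − 7 = -3 (mod 5).
    Reduce coefficients mod 5: 4·t ≡ 2 (mod 5).
    The inverse of 4 mod 5 is 4 (since 4·4 = 16 = 3·5 + 1), so t ≡ 4·2 = 8 ≡ 3 (mod 5).
    Then x = 7 + 24·3 = 79, valid modulo lcm(24, 5) = 120: x ≡ 79 (mod 120).
Verify: 79 mod 8 = 7 ✓, 79 mod 3 = 1 ✓, 79 mod 5 = 4 ✓.

x ≡ 79 (mod 120).


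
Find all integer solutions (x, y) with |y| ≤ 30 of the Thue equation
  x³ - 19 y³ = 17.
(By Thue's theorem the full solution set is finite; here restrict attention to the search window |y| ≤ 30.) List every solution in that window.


The equation is x³ - 19y³ = 17. For fixed y, x³ = 19·y³ + 17, so a solution requires the RHS to be a perfect cube.
Strategy: iterate y from -30 to 30, compute RHS = 19·y³ + 17, and check whether it is a (positive or negative) perfect cube.
Check small values of y:
  y = 0: RHS = 17 is not a perfect cube.
  y = 1: RHS = 36 is not a perfect cube.
  y = -1: RHS = -2 is not a perfect cube.
  y = 2: RHS = 169 is not a perfect cube.
  y = -2: RHS = -135 is not a perfect cube.
  y = 3: RHS = 530 is not a perfect cube.
  y = -3: RHS = -496 is not a perfect cube.
Continuing the search up to |y| = 30 finds no solutions either.
No (x, y) in the scanned range satisfies the equation.

No integer solutions with |y| ≤ 30.


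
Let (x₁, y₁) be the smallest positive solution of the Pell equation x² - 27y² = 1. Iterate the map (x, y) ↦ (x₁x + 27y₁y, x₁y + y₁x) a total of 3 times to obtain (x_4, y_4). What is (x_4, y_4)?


Step 1: Find the fundamental solution (x₁, y₁) of x² - 27y² = 1.
  Expand √27 as a continued fraction. a₀ = ⌊√27⌋ = 5; iterate m_{k+1} = d_k·a_k − m_k, d_{k+1} = (27 − m_{k+1}²)/d_k, a_{k+1} = ⌊(a₀ + m_{k+1})/d_{k+1}⌋ (starting m₀ = 0, d₀ = 1), with convergents p_k = a_k·p_{k-1} + p_{k-2}, q_k = a_k·q_{k-1} + q_{k-2} (p₋₁ = 1, q₋₁ = 0):
  k = 0: a₀ = 5; p₀/q₀ = 5/1; p₀² − 27·q₀² = 25 − 27 = -2.
  k = 1: m = 5, d = 2, a = ⌊(5 + 5)/2⌋ = 5; p/q = (5·5 + 1)/(5·1 + 0) = 26/5; p² − 27·q² = 676 − 675 = 1.
  The first convergent with p² − 27·q² = 1 gives the fundamental solution (x₁, y₁) = (26, 5).
Step 2: Apply the recurrence (x_{n+1}, y_{n+1}) = (x₁x_n + 27y₁y_n, x₁y_n + y₁x_n) repeatedly.
  From (x_1, y_1) = (26, 5): x_2 = 26·26 + 27·5·5 = 1351; y_2 = 26·5 + 5·26 = 260.
  From (x_2, y_2) = (1351, 260): x_3 = 26·1351 + 27·5·260 = 70226; y_3 = 26·260 + 5·1351 = 13515.
  From (x_3, y_3) = (70226, 13515): x_4 = 26·70226 + 27·5·13515 = 3650401; y_4 = 26·13515 + 5·70226 = 702520.
Step 3: Verify x_4² - 27·y_4² = 13325427460801 - 13325427460800 = 1 (should be 1). ✓

(x_1, y_1) = (26, 5); (x_4, y_4) = (3650401, 702520).


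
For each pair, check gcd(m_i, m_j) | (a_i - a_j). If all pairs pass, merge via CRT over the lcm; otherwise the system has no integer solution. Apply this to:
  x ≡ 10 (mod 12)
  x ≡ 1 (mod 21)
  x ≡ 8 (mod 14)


Moduli 12, 21, 14 are not pairwise coprime, so CRT works modulo lcm(m_i) when all pairwise compatibility conditions hold.
Pairwise compatibility: gcd(m_i, m_j) must divide a_i - a_j for every pair.
Merge one congruence at a time:
  Start: x ≡ 10 (mod 12).
  Combine with x ≡ 1 (mod 21): gcd(12, 21) = 3; 1 - 10 = -9, which IS divisible by 3, so compatible.
    Write x = 10 + 12·t and substitute into x ≡ 1 (mod 21): 12·t ≡ 1 − 10 = -9 (mod 21).
    Divide the congruence (and modulus) by g = 3: 4·t ≡ -3 (mod 7).
    Reduce coefficients mod 7: 4·t ≡ 4 (mod 7).
    The inverse of 4 mod 7 is 2 (since 4·2 = 8 = 1·7 + 1), so t ≡ 2·4 = 8 ≡ 1 (mod 7).
    Then x = 10 + 12·1 = 22, valid modulo lcm(12, 21) = 84: x ≡ 22 (mod 84).
  Combine with x ≡ 8 (mod 14): gcd(84, 14) = 14; 8 - 22 = -14, which IS divisible by 14, so compatible.
    Write x = 22 + 84·t and substitute into x ≡ 8 (mod 14): 84·t ≡ 8 − 22 = -14 (mod 14).
    Divide the congruence (and modulus) by g = 14: 6·t ≡ -1 (mod 1).
    Modulo 1 every t works; take t = 0.
    Then x = 22 + 84·0 = 22, valid modulo lcm(84, 14) = 84: x ≡ 22 (mod 84).
Verify: 22 mod 12 = 10, 22 mod 21 = 1, 22 mod 14 = 8.

x ≡ 22 (mod 84).


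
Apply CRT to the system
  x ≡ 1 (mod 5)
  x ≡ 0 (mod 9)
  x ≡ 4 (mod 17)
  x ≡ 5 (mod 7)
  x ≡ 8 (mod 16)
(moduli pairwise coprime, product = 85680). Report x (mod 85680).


Product of moduli M = 5 · 9 · 17 · 7 · 16 = 85680.
Merge one congruence at a time:
  Start: x ≡ 1 (mod 5).
  Combine with x ≡ 0 (mod 9); new modulus lcm = 45.
    Write x = 1 + 5·t and substitute into x ≡ 0 (mod 9): 5·t ≡ 0 − 1 = -1 (mod 9).
    Reduce coefficients mod 9: 5·t ≡ 8 (mod 9).
    The inverse of 5 mod 9 is 2 (since 5·2 = 10 = 1·9 + 1), so t ≡ 2·8 = 16 ≡ 7 (mod 9).
    Then x = 1 + 5·7 = 36, valid modulo lcm(5, 9) = 45: x ≡ 36 (mod 45).
  Combine with x ≡ 4 (mod 17); new modulus lcm = 765.
    Write x = 36 + 45·t and substitute into x ≡ 4 (mod 17): 45·t ≡ 4 − 36 = -32 (mod 17).
    Reduce coefficients mod 17: 11·t ≡ 2 (mod 17).
    The inverse of 11 mod 17 is 14 (since 11·14 = 154 = 9·17 + 1), so t ≡ 14·2 = 28 ≡ 11 (mod 17).
    Then x = 36 + 45·11 = 531, valid modulo lcm(45, 17) = 765: x ≡ 531 (mod 765).
  Combine with x ≡ 5 (mod 7); new modulus lcm = 5355.
    Write x = 531 + 765·t and substitute into x ≡ 5 (mod 7): 765·t ≡ 5 − 531 = -526 (mod 7).
    Reduce coefficients mod 7: 2·t ≡ 6 (mod 7).
    The inverse of 2 mod 7 is 4 (since 2·4 = 8 = 1·7 + 1), so t ≡ 4·6 = 24 ≡ 3 (mod 7).
    Then x = 531 + 765·3 = 2826, valid modulo lcm(765, 7) = 5355: x ≡ 2826 (mod 5355).
  Combine with x ≡ 8 (mod 16); new modulus lcm = 85680.
    Write x = 2826 + 5355·t and substitute into x ≡ 8 (mod 16): 5355·t ≡ 8 − 2826 = -2818 (mod 16).
    Reduce coefficients mod 16: 11·t ≡ 14 (mod 16).
    The inverse of 11 mod 16 is 3 (since 11·3 = 33 = 2·16 + 1), so t ≡ 3·14 = 42 ≡ 10 (mod 16).
    Then x = 2826 + 5355·10 = 56376, valid modulo lcm(5355, 16) = 85680: x ≡ 56376 (mod 85680).
Verify against each original: 56376 mod 5 = 1, 56376 mod 9 = 0, 56376 mod 17 = 4, 56376 mod 7 = 5, 56376 mod 16 = 8.

x ≡ 56376 (mod 85680).


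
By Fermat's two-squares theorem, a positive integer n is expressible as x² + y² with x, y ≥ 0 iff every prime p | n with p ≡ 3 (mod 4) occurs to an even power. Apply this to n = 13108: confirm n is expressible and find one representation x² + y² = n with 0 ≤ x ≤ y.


Step 1: Factor n = 13108 = 2^2 · 29 · 113.
Step 2: Check the mod-4 condition on each prime factor: 2 = 2 (special); 29 ≡ 1 (mod 4), exponent 1; 113 ≡ 1 (mod 4), exponent 1.
All primes ≡ 3 (mod 4) appear to even exponent (or don't appear), so by the two-squares theorem n IS expressible as a sum of two squares.
Step 3: Build a representation. Group n = k² · m with k = 2 and m = 29 · 113 = 3277 (a product of primes ≡ 1 (mod 4)); a representation of m scales to one of n via (k·x)² + (k·y)² = k²(x² + y²). Each prime p ≡ 1 (mod 4) is itself a sum of two squares; find a² by testing p − a² for a perfect square:
  29: 29 − 1² = 28, 29 − 2² = 25 = 5² ⇒ 29 = 2² + 5².
  113: 113 − 1² = 112, 113 − 2² = 109, 113 − 3² = 104, 113 − 4² = 97, 113 − 5² = 88, 113 − 6² = 77, 113 − 7² = 64 = 8² ⇒ 113 = 7² + 8².
  Combine using the Brahmagupta–Fibonacci identity (a² + b²)(c² + d²) = (ac − bd)² + (ad + bc)² = (ac + bd)² + (ad − bc)²:
  29 · 113 = 3277: from (2² + 5²)(7² + 8²), take (2·7 − 5·8, 2·8 + 5·7) = (14 − 40, 16 + 35) = (-26, 51); dropping signs (only squares matter) gives (26, 51); check 26² + 51² = 676 + 2601 = 3277 ✓.
  Scale by k = 2: (2·26, 2·51) = (52, 102).
Step 4: Order so x ≤ y and verify: 52² + 102² = 2704 + 10404 = 13108 = n. ✓

n = 13108 = 52² + 102² (one valid representation with x ≤ y).


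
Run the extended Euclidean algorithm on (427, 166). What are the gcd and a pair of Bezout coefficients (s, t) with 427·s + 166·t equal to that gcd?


Euclidean algorithm on (427, 166) — divide until remainder is 0:
  427 = 2 · 166 + 95
  166 = 1 · 95 + 71
  95 = 1 · 71 + 24
  71 = 2 · 24 + 23
  24 = 1 · 23 + 1
  23 = 23 · 1 + 0
gcd(427, 166) = 1.
Track Bezout coefficients alongside the remainders: start with r₀ = 427 = a·1 + b·0 (s = 1, t = 0) and r₁ = 166 = a·0 + b·1 (s = 0, t = 1); each new remainder r_{k+1} = r_{k-1} − q_k·r_k inherits s_{k+1} = s_{k-1} − q_k·s_k, t_{k+1} = t_{k-1} − q_k·t_k, so r_k = a·s_k + b·t_k at every step:
  q = 2: r = 95, s = 1 − 2·0 = 1, t = 0 − 2·1 = -2  (check: 427·1 + 166·(-2) = 95)
  q = 1: r = 71, s = 0 − 1·1 = -1, t = 1 − 1·(-2) = 3  (check: 427·(-1) + 166·3 = 71)
  q = 1: r = 24, s = 1 − 1·(-1) = 2, t = -2 − 1·3 = -5  (check: 427·2 + 166·(-5) = 24)
  q = 2: r = 23, s = -1 − 2·2 = -5, t = 3 − 2·(-5) = 13  (check: 427·(-5) + 166·13 = 23)
  q = 1: r = 1, s = 2 − 1·(-5) = 7, t = -5 − 1·13 = -18  (check: 427·7 + 166·(-18) = 1)
The row with r = 1 (the gcd) gives the Bezout coefficients s = 7, t = -18.
Result: 427 · (7) + 166 · (-18) = 1.

gcd(427, 166) = 1; s = 7, t = -18 (check: 427·7 + 166·(-18) = 1).


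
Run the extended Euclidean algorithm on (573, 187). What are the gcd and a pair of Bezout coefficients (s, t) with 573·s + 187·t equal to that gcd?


Euclidean algorithm on (573, 187) — divide until remainder is 0:
  573 = 3 · 187 + 12
  187 = 15 · 12 + 7
  12 = 1 · 7 + 5
  7 = 1 · 5 + 2
  5 = 2 · 2 + 1
  2 = 2 · 1 + 0
gcd(573, 187) = 1.
Track Bezout coefficients alongside the remainders: start with r₀ = 573 = a·1 + b·0 (s = 1, t = 0) and r₁ = 187 = a·0 + b·1 (s = 0, t = 1); each new remainder r_{k+1} = r_{k-1} − q_k·r_k inherits s_{k+1} = s_{k-1} − q_k·s_k, t_{k+1} = t_{k-1} − q_k·t_k, so r_k = a·s_k + b·t_k at every step:
  q = 3: r = 12, s = 1 − 3·0 = 1, t = 0 − 3·1 = -3  (check: 573·1 + 187·(-3) = 12)
  q = 15: r = 7, s = 0 − 15·1 = -15, t = 1 − 15·(-3) = 46  (check: 573·(-15) + 187·46 = 7)
  q = 1: r = 5, s = 1 − 1·(-15) = 16, t = -3 − 1·46 = -49  (check: 573·16 + 187·(-49) = 5)
  q = 1: r = 2, s = -15 − 1·16 = -31, t = 46 − 1·(-49) = 95  (check: 573·(-31) + 187·95 = 2)
  q = 2: r = 1, s = 16 − 2·(-31) = 78, t = -49 − 2·95 = -239  (check: 573·78 + 187·(-239) = 1)
The row with r = 1 (the gcd) gives the Bezout coefficients s = 78, t = -239.
Result: 573 · (78) + 187 · (-239) = 1.

gcd(573, 187) = 1; s = 78, t = -239 (check: 573·78 + 187·(-239) = 1).


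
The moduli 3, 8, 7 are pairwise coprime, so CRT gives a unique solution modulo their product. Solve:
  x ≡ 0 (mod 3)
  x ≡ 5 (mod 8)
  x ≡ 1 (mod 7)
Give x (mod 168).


Moduli 3, 8, 7 are pairwise coprime; by CRT there is a unique solution modulo M = 3 · 8 · 7 = 168.
Solve pairwise, accumulating the modulus:
  Start with x ≡ 0 (mod 3).
  Combine with x ≡ 5 (mod 8): since gcd(3, 8) = 1, we get a unique residue mod 24.
    Write x = 0 + 3·t and substitute into x ≡ 5 (mod 8): 3·t ≡ 5 − 0 = 5 (mod 8).
    The inverse of 3 mod 8 is 3 (since 3·3 = 9 = 1·8 + 1), so t ≡ 3·5 = 15 ≡ 7 (mod 8).
    Then x = 0 + 3·7 = 21, valid modulo lcm(3, 8) = 24: x ≡ 21 (mod 24).
  Combine with x ≡ 1 (mod 7): since gcd(24, 7) = 1, we get a unique residue mod 168.
    Write x = 21 + 24·t and substitute into x ≡ 1 (mod 7): 24·t ≡ 1 − 21 = -20 (mod 7).
    Reduce coefficients mod 7: 3·t ≡ 1 (mod 7).
    The inverse of 3 mod 7 is 5 (since 3·5 = 15 = 2·7 + 1), so t ≡ 5·1 = 5 ≡ 5 (mod 7).
    Then x = 21 + 24·5 = 141, valid modulo lcm(24, 7) = 168: x ≡ 141 (mod 168).
Verify: 141 mod 3 = 0 ✓, 141 mod 8 = 5 ✓, 141 mod 7 = 1 ✓.

x ≡ 141 (mod 168).


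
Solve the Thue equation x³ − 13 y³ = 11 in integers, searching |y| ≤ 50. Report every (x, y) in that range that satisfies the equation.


The equation is x³ - 13y³ = 11. For fixed y, x³ = 13·y³ + 11, so a solution requires the RHS to be a perfect cube.
Strategy: iterate y from -50 to 50, compute RHS = 13·y³ + 11, and check whether it is a (positive or negative) perfect cube.
Check small values of y:
  y = 0: RHS = 11 is not a perfect cube.
  y = 1: RHS = 24 is not a perfect cube.
  y = -1: RHS = -2 is not a perfect cube.
  y = 2: RHS = 115 is not a perfect cube.
  y = -2: RHS = -93 is not a perfect cube.
  y = 3: RHS = 362 is not a perfect cube.
  y = -3: RHS = -340 is not a perfect cube.
Continuing the search up to |y| = 50 finds no solutions either.
No (x, y) in the scanned range satisfies the equation.

No integer solutions with |y| ≤ 50.


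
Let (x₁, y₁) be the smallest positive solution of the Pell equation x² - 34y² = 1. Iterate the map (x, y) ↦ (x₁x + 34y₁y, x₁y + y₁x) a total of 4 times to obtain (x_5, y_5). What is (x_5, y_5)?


Step 1: Find the fundamental solution (x₁, y₁) of x² - 34y² = 1.
  Expand √34 as a continued fraction. a₀ = ⌊√34⌋ = 5; iterate m_{k+1} = d_k·a_k − m_k, d_{k+1} = (34 − m_{k+1}²)/d_k, a_{k+1} = ⌊(a₀ + m_{k+1})/d_{k+1}⌋ (starting m₀ = 0, d₀ = 1), with convergents p_k = a_k·p_{k-1} + p_{k-2}, q_k = a_k·q_{k-1} + q_{k-2} (p₋₁ = 1, q₋₁ = 0):
  k = 0: a₀ = 5; p₀/q₀ = 5/1; p₀² − 34·q₀² = 25 − 34 = -9.
  k = 1: m = 5, d = 9, a = ⌊(5 + 5)/9⌋ = 1; p/q = (1·5 + 1)/(1·1 + 0) = 6/1; p² − 34·q² = 36 − 34 = 2.
  k = 2: m = 4, d = 2, a = ⌊(5 + 4)/2⌋ = 4; p/q = (4·6 + 5)/(4·1 + 1) = 29/5; p² − 34·q² = 841 − 850 = -9.
  k = 3: m = 4, d = 9, a = ⌊(5 + 4)/9⌋ = 1; p/q = (1·29 + 6)/(1·5 + 1) = 35/6; p² − 34·q² = 1225 − 1224 = 1.
  The first convergent with p² − 34·q² = 1 gives the fundamental solution (x₁, y₁) = (35, 6).
Step 2: Apply the recurrence (x_{n+1}, y_{n+1}) = (x₁x_n + 34y₁y_n, x₁y_n + y₁x_n) repeatedly.
  From (x_1, y_1) = (35, 6): x_2 = 35·35 + 34·6·6 = 2449; y_2 = 35·6 + 6·35 = 420.
  From (x_2, y_2) = (2449, 420): x_3 = 35·2449 + 34·6·420 = 171395; y_3 = 35·420 + 6·2449 = 29394.
  From (x_3, y_3) = (171395, 29394): x_4 = 35·171395 + 34·6·29394 = 11995201; y_4 = 35·29394 + 6·171395 = 2057160.
  From (x_4, y_4) = (11995201, 2057160): x_5 = 35·11995201 + 34·6·2057160 = 839492675; y_5 = 35·2057160 + 6·11995201 = 143971806.
Step 3: Verify x_5² - 34·y_5² = 704747951378655625 - 704747951378655624 = 1 (should be 1). ✓

(x_1, y_1) = (35, 6); (x_5, y_5) = (839492675, 143971806).
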